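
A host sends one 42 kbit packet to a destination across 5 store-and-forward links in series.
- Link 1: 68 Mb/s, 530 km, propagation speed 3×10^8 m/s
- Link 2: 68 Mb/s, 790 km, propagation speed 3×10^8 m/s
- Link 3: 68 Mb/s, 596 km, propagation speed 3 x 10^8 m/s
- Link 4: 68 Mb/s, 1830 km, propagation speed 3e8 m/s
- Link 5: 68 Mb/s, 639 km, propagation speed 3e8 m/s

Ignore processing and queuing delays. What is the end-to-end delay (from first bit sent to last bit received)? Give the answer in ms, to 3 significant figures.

L = 42000 bits.
Transmission delay per hop = L/R = 42000/68000000 = 0.617647 ms; 5 hops → 3.08824 ms.
Propagation delays (d/s per hop): 1.76667, 2.63333, 1.98667, 6.1, 2.13 ms; sum = 14.6167 ms.
End-to-end = 17.7 ms.

17.7 ms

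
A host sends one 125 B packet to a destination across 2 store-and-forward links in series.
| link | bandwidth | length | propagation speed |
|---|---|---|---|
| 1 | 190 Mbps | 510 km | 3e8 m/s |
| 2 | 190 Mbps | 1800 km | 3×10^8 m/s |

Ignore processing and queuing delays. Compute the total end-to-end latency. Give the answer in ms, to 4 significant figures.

L = 125 × 8 = 1000 bits.
Transmission delay per hop = L/R = 1000/190000000 = 0.00526316 ms; 2 hops → 0.0105263 ms.
Propagation delays (d/s per hop): 1.7, 6 ms; sum = 7.7 ms.
End-to-end = 7.711 ms.

7.711 ms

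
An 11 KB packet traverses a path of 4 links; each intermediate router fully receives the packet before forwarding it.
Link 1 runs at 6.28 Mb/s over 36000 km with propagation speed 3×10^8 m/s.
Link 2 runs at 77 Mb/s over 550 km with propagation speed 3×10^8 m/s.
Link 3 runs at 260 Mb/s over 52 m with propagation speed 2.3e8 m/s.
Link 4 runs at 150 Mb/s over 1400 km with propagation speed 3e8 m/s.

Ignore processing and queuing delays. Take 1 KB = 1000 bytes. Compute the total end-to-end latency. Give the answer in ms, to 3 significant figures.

143 ms

L = 88000 bits.
Transmission delays (L/R per hop): 14.0127, 1.14286, 0.338462, 0.586667 ms; sum = 16.0807 ms.
Propagation delays (d/s per hop): 120, 1.83333, 0.000226087, 4.66667 ms; sum = 126.5 ms.
End-to-end = 143 ms.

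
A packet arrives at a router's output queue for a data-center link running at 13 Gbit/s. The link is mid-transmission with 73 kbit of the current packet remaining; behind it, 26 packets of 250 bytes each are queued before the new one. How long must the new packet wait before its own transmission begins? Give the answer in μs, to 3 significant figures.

Each queued packet: L/R = 2000/13000000000 = 0.153846 μs.
26 queued → 4 μs.
Plus remaining 73000 bits of current packet: 5.61538 μs.
Queuing delay = 9.62 μs.

9.62 μs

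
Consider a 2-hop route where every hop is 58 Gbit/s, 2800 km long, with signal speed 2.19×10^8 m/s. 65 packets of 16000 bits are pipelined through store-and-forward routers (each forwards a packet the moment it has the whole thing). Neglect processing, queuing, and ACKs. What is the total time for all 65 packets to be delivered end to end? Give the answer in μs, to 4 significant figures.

Per-hop transmission t_tx = L/R = 16000/58000000000 = 0.275862 μs.
Per-hop propagation t_prop = 2800000/219000000 = 12785.4 μs.
Pipeline fill: first packet needs 2·t_tx to clear all hops; remaining 64 packets each add one t_tx.
Total = (2+65-1)·t_tx + 2·t_prop = 66·0.275862 + 2·12785.4 = 25590 μs.

25590 μs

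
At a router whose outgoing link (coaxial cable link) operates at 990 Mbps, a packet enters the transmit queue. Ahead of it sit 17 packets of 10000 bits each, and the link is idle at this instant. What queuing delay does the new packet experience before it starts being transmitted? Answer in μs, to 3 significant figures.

172 μs

Each queued packet: L/R = 10000/990000000 = 10.101 μs.
17 queued → 171.717 μs.
Queuing delay = 172 μs.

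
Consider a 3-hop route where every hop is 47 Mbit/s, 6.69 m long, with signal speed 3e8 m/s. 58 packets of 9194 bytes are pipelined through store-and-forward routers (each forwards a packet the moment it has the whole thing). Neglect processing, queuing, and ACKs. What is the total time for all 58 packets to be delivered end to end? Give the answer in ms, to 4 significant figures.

93.90 ms

Per-hop transmission t_tx = L/R = 73552/47000000 = 1.56494 ms.
Per-hop propagation t_prop = 6.69/300000000 = 2.23e-05 ms.
Pipeline fill: first packet needs 3·t_tx to clear all hops; remaining 57 packets each add one t_tx.
Total = (3+58-1)·t_tx + 3·t_prop = 60·1.56494 + 3·2.23e-05 = 93.90 ms.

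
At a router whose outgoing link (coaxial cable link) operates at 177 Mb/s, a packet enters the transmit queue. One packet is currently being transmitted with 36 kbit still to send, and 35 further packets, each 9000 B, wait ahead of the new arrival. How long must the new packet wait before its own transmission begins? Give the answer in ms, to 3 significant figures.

Each queued packet: L/R = 72000/177000000 = 0.40678 ms.
35 queued → 14.2373 ms.
Plus remaining 36000 bits of current packet: 0.20339 ms.
Queuing delay = 14.4 ms.

14.4 ms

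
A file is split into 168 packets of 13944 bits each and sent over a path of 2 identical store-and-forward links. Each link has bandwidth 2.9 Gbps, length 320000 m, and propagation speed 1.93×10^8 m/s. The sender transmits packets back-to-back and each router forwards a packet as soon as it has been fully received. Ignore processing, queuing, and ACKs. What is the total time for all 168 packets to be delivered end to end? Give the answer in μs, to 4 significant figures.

4129 μs

Per-hop transmission t_tx = L/R = 13944/2900000000 = 4.80828 μs.
Per-hop propagation t_prop = 320000/193000000 = 1658.03 μs.
Pipeline fill: first packet needs 2·t_tx to clear all hops; remaining 167 packets each add one t_tx.
Total = (2+168-1)·t_tx + 2·t_prop = 169·4.80828 + 2·1658.03 = 4129 μs.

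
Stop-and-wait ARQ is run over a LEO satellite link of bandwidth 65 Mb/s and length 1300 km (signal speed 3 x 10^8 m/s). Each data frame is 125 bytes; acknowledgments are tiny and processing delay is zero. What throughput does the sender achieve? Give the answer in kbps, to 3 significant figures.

115 kbps

t_tx = L/R = 1000/65000000 = 1.53846e-05 s.
t_prop = 1300000/300000000 = 0.00433333 s; RTT = 0.00866667 s.
Cycle = t_tx + RTT = 0.00868205 s.
Throughput = L / cycle = 1000 / 0.00868205 = 115 kbps.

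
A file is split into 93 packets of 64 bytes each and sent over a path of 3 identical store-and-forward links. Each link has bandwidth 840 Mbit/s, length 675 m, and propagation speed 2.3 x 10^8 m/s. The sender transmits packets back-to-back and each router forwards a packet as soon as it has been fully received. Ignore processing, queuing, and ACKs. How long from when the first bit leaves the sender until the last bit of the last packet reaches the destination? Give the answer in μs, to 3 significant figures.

Per-hop transmission t_tx = L/R = 512/840000000 = 0.609524 μs.
Per-hop propagation t_prop = 675/2.3e+08 = 2.93478 μs.
Pipeline fill: first packet needs 3·t_tx to clear all hops; remaining 92 packets each add one t_tx.
Total = (3+93-1)·t_tx + 3·t_prop = 95·0.609524 + 3·2.93478 = 66.7 μs.

66.7 μs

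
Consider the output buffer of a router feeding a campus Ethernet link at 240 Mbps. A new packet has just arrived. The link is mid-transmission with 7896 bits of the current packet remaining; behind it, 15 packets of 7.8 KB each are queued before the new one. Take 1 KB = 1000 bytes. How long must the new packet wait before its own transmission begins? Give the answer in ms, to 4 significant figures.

Each queued packet: L/R = 62400/240000000 = 0.26 ms.
15 queued → 3.9 ms.
Plus remaining 7896 bits of current packet: 0.0329 ms.
Queuing delay = 3.933 ms.

3.933 ms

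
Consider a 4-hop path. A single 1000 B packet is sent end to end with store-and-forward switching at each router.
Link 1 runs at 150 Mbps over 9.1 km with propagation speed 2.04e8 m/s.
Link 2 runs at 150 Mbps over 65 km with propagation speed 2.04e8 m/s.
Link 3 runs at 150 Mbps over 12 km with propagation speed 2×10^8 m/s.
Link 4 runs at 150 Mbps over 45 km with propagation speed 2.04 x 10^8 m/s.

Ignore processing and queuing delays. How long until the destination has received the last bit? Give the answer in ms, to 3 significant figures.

0.857 ms

L = 1000 × 8 = 8000 bits.
Transmission delay per hop = L/R = 8000/150000000 = 0.0533333 ms; 4 hops → 0.213333 ms.
Propagation delays (d/s per hop): 0.0446078, 0.318627, 0.06, 0.220588 ms; sum = 0.643824 ms.
End-to-end = 0.857 ms.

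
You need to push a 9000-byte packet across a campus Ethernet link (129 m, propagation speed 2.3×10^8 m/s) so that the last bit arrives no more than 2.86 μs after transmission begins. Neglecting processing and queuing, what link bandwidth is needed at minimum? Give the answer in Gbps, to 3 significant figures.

L = 72000 bits.
Propagation delay = 129 / 2.3e+08 = 0.56087 μs.
Transmission budget = 2.86 − 0.56087 = 2.29913 μs.
R ≥ L / t_tx = 72000 bits / 2.29913e-06 s = 31.3 Gbps.

31.3 Gbps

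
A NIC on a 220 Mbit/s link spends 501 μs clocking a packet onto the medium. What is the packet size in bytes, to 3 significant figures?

L = R × t_tx = 220000000 b/s × 0.000501 s = 110220 bits.
In bytes: 110220 / 8 = 13800 bytes.

13800 bytes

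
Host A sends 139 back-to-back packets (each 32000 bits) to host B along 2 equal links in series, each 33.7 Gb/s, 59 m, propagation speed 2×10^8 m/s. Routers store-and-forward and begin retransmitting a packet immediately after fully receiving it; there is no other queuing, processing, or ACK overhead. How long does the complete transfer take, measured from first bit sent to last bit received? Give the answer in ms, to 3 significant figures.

0.134 ms

Per-hop transmission t_tx = L/R = 32000/3.37e+10 = 0.000949555 ms.
Per-hop propagation t_prop = 59/200000000 = 0.000295 ms.
Pipeline fill: first packet needs 2·t_tx to clear all hops; remaining 138 packets each add one t_tx.
Total = (2+139-1)·t_tx + 2·t_prop = 140·0.000949555 + 2·0.000295 = 0.134 ms.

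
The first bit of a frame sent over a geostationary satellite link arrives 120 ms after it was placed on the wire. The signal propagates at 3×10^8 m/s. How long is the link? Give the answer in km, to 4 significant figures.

d = s × t_prop = 300000000 × 0.12 = 36000 km.

36000 km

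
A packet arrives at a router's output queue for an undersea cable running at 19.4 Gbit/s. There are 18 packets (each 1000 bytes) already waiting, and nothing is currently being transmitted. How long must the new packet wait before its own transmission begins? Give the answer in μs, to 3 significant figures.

Each queued packet: L/R = 8000/19400000000 = 0.412371 μs.
18 queued → 7.42268 μs.
Queuing delay = 7.42 μs.

7.42 μs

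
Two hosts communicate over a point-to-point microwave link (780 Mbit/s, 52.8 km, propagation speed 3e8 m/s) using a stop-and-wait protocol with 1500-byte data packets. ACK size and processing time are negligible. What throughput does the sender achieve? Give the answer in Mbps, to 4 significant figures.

32.66 Mbps

t_tx = L/R = 12000/780000000 = 1.53846e-05 s.
t_prop = 52800/300000000 = 0.000176 s; RTT = 0.000352 s.
Cycle = t_tx + RTT = 0.000367385 s.
Throughput = L / cycle = 12000 / 0.000367385 = 32.66 Mbps.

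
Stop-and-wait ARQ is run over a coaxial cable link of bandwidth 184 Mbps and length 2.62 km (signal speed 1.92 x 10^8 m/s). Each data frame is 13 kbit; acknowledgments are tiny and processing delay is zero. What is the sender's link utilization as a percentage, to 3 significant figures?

t_tx = L/R = 13000/184000000 = 7.06522e-05 s.
t_prop = 2620/192000000 = 1.36458e-05 s; RTT = 2.72917e-05 s.
Cycle = t_tx + RTT = 9.79438e-05 s.
Utilization = t_tx / cycle = 7.06522e-05/9.79438e-05 = 72.1 %.

72.1 %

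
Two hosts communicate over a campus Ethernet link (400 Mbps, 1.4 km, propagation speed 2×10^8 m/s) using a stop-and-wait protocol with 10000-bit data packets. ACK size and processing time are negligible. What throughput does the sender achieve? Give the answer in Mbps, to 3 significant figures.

256 Mbps

t_tx = L/R = 10000/400000000 = 2.5e-05 s.
t_prop = 1400/200000000 = 7e-06 s; RTT = 1.4e-05 s.
Cycle = t_tx + RTT = 3.9e-05 s.
Throughput = L / cycle = 10000 / 3.9e-05 = 256 Mbps.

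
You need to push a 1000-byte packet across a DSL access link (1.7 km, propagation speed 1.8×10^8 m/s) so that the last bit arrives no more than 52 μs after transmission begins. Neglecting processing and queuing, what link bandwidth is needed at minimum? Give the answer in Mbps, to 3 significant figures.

188 Mbps

L = 8000 bits.
Propagation delay = 1700 / 180000000 = 9.44444 μs.
Transmission budget = 52 − 9.44444 = 42.5556 μs.
R ≥ L / t_tx = 8000 bits / 4.25556e-05 s = 188 Mbps.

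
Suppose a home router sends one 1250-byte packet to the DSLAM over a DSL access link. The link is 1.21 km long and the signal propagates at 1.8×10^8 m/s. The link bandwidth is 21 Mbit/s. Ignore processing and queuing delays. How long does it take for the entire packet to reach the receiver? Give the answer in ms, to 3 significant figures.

L = 1250 × 8 = 10000 bits.
Transmission delay = L/R = 10000 / 21000000 = 0.47619 ms.
Propagation delay = d/s = 1210 m / 180000000 m/s = 0.00672222 ms.
Total = 0.483 ms.

0.483 ms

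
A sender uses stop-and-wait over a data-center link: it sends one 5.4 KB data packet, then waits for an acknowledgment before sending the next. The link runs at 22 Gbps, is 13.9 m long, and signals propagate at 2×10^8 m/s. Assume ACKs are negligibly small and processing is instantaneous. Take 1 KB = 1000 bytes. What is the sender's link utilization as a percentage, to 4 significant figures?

t_tx = L/R = 43200/22000000000 = 1.96364e-06 s.
t_prop = 13.9/200000000 = 6.95e-08 s; RTT = 1.39e-07 s.
Cycle = t_tx + RTT = 2.10264e-06 s.
Utilization = t_tx / cycle = 1.96364e-06/2.10264e-06 = 93.39 %.

93.39 %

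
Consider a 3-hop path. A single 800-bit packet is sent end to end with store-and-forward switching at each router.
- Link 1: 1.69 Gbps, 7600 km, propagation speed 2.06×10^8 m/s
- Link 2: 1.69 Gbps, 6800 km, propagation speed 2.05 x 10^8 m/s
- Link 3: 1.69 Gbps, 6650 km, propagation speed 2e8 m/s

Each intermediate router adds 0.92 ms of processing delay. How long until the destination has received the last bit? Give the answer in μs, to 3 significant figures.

105000 μs

Transmission delay per hop = L/R = 800/1690000000 = 0.473373 μs; 3 hops → 1.42012 μs.
Propagation delays (d/s per hop): 36893.2, 33170.7, 33250 μs; sum = 103314 μs.
Processing at 2 router(s): 2 × 0.92 ms = 1840 μs.
End-to-end = 105000 μs.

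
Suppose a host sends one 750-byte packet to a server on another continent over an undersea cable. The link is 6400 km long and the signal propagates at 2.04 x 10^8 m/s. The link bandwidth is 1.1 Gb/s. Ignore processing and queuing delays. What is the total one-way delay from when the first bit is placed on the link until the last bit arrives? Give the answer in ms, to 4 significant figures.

L = 750 × 8 = 6000 bits.
Transmission delay = L/R = 6000 / 1100000000 = 0.00545455 ms.
Propagation delay = d/s = 6400000 m / 204000000 m/s = 31.3725 ms.
Total = 31.38 ms.

31.38 ms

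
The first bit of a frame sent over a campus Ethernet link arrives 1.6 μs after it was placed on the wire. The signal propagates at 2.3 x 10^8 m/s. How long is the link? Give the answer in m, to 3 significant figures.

368 m

d = s × t_prop = 2.3e+08 × 1.6e-06 = 368 m.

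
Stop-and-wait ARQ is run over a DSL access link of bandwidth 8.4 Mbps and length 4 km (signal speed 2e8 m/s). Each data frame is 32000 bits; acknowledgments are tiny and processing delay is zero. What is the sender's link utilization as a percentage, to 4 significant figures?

t_tx = L/R = 32000/8400000 = 0.00380952 s.
t_prop = 4000/200000000 = 2e-05 s; RTT = 4e-05 s.
Cycle = t_tx + RTT = 0.00384952 s.
Utilization = t_tx / cycle = 0.00380952/0.00384952 = 98.96 %.

98.96 %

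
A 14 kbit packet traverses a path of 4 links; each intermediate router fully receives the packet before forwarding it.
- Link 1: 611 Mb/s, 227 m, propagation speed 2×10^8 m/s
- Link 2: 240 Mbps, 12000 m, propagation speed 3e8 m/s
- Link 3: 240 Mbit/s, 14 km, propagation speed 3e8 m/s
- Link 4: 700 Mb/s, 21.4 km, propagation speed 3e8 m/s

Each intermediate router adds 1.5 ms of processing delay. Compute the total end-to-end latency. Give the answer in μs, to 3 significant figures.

4820 μs

L = 14000 bits.
Transmission delays (L/R per hop): 22.9133, 58.3333, 58.3333, 20 μs; sum = 159.58 μs.
Propagation delays (d/s per hop): 1.135, 40, 46.6667, 71.3333 μs; sum = 159.135 μs.
Processing at 3 router(s): 3 × 1.5 ms = 4500 μs.
End-to-end = 4820 μs.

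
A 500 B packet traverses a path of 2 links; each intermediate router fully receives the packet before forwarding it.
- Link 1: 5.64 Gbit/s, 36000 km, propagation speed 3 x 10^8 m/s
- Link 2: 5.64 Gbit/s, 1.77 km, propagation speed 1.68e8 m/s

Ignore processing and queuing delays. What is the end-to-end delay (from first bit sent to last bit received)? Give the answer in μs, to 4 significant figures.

120000 μs

L = 500 × 8 = 4000 bits.
Transmission delay per hop = L/R = 4000/5640000000 = 0.70922 μs; 2 hops → 1.41844 μs.
Propagation delays (d/s per hop): 120000, 10.5357 μs; sum = 120011 μs.
End-to-end = 120000 μs.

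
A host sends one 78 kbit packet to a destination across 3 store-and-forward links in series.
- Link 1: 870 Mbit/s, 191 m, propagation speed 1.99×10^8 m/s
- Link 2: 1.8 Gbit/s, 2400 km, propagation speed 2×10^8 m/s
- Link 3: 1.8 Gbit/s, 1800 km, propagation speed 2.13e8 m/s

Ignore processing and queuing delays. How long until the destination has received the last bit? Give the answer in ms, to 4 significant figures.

L = 78000 bits.
Transmission delays (L/R per hop): 0.0896552, 0.0433333, 0.0433333 ms; sum = 0.176322 ms.
Propagation delays (d/s per hop): 0.000959799, 12, 8.4507 ms; sum = 20.4517 ms.
End-to-end = 20.63 ms.

20.63 ms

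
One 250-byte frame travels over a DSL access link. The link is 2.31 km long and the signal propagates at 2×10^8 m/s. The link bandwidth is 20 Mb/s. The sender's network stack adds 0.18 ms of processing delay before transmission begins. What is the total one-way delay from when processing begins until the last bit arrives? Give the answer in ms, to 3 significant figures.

0.292 ms

L = 250 × 8 = 2000 bits.
Transmission delay = L/R = 2000 / 20000000 = 0.1 ms.
Propagation delay = d/s = 2310 m / 200000000 m/s = 0.01155 ms.
Plus processing delay 0.18 ms = 0.18 ms.
Total = 0.292 ms.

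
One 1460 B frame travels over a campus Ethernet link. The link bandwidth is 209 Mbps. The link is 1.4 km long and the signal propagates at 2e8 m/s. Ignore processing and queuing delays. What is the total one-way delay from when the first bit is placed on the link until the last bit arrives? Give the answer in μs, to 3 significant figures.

62.9 μs

L = 1460 × 8 = 11680 bits.
Transmission delay = L/R = 11680 / 209000000 = 55.8852 μs.
Propagation delay = d/s = 1400 m / 200000000 m/s = 7 μs.
Total = 62.9 μs.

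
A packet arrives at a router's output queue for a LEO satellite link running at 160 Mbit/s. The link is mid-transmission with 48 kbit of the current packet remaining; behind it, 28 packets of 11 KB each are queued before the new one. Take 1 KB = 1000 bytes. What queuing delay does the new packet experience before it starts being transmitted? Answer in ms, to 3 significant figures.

15.7 ms

Each queued packet: L/R = 88000/160000000 = 0.55 ms.
28 queued → 15.4 ms.
Plus remaining 48000 bits of current packet: 0.3 ms.
Queuing delay = 15.7 ms.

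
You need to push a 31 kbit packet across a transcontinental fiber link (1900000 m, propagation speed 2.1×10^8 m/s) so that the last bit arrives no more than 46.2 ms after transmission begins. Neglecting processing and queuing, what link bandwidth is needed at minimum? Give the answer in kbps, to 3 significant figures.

834 kbps

Propagation delay = 1900000 / 210000000 = 9.04762 ms.
Transmission budget = 46.2 − 9.04762 = 37.1524 ms.
R ≥ L / t_tx = 31000 bits / 0.0371524 s = 834 kbps.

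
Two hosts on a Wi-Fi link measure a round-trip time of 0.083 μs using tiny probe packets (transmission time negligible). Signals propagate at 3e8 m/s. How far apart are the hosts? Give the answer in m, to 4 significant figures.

One-way propagation = RTT/2 = 0.0415 μs.
d = s × t = 300000000 × 4.15e-08 = 12.45 m.

12.45 m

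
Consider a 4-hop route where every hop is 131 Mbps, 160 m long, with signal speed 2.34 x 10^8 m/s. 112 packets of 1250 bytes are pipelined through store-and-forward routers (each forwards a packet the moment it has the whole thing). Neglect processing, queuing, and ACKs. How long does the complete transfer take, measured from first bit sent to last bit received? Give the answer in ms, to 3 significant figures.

Per-hop transmission t_tx = L/R = 10000/131000000 = 0.0763359 ms.
Per-hop propagation t_prop = 160/234000000 = 0.000683761 ms.
Pipeline fill: first packet needs 4·t_tx to clear all hops; remaining 111 packets each add one t_tx.
Total = (4+112-1)·t_tx + 4·t_prop = 115·0.0763359 + 4·0.000683761 = 8.78 ms.

8.78 ms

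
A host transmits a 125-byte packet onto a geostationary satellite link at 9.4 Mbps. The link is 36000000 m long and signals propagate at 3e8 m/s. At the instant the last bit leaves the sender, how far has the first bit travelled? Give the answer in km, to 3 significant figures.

t_tx = L/R = 1000/9400000 = 0.000106383 s.
Distance = s × t_tx = 300000000 × 0.000106383 = 31.9 km.

31.9 km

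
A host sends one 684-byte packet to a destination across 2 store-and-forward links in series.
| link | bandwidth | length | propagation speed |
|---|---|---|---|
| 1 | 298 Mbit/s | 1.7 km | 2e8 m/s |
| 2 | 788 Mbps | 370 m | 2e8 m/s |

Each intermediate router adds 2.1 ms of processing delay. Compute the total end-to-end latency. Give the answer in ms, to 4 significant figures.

2.136 ms

L = 684 × 8 = 5472 bits.
Transmission delays (L/R per hop): 0.0183624, 0.00694416 ms; sum = 0.0253066 ms.
Propagation delays (d/s per hop): 0.0085, 0.00185 ms; sum = 0.01035 ms.
Processing at 1 router(s): 1 × 2.1 ms = 2.1 ms.
End-to-end = 2.136 ms.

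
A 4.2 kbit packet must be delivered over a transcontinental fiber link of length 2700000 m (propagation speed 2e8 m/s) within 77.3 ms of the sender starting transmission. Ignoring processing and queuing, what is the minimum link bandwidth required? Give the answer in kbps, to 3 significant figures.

Propagation delay = 2700000 / 200000000 = 13.5 ms.
Transmission budget = 77.3 − 13.5 = 63.8 ms.
R ≥ L / t_tx = 4200 bits / 0.0638 s = 65.8 kbps.

65.8 kbps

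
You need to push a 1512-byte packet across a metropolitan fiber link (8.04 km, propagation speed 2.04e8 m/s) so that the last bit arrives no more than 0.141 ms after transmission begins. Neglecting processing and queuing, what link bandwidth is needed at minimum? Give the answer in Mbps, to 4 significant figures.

L = 12096 bits.
Propagation delay = 8040 / 204000000 = 0.0394118 ms.
Transmission budget = 0.141 − 0.0394118 = 0.101588 ms.
R ≥ L / t_tx = 12096 bits / 0.000101588 s = 119.1 Mbps.

119.1 Mbps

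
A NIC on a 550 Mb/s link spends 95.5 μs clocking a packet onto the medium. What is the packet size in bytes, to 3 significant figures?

6570 bytes

L = R × t_tx = 550000000 b/s × 9.55e-05 s = 52525 bits.
In bytes: 52525 / 8 = 6570 bytes.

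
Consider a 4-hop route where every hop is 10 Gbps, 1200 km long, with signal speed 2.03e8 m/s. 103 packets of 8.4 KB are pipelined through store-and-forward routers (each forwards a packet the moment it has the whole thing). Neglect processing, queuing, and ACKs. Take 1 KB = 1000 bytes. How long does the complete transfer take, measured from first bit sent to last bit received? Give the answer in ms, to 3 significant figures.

Per-hop transmission t_tx = L/R = 67200/10000000000 = 0.00672 ms.
Per-hop propagation t_prop = 1200000/2.03e+08 = 5.91133 ms.
Pipeline fill: first packet needs 4·t_tx to clear all hops; remaining 102 packets each add one t_tx.
Total = (4+103-1)·t_tx + 4·t_prop = 106·0.00672 + 4·5.91133 = 24.4 ms.

24.4 ms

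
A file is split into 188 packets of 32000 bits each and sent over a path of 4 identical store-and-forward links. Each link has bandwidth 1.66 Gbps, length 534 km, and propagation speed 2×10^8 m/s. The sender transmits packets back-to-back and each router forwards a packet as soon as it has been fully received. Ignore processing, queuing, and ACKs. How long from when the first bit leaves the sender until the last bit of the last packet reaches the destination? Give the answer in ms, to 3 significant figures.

Per-hop transmission t_tx = L/R = 32000/1660000000 = 0.0192771 ms.
Per-hop propagation t_prop = 534000/200000000 = 2.67 ms.
Pipeline fill: first packet needs 4·t_tx to clear all hops; remaining 187 packets each add one t_tx.
Total = (4+188-1)·t_tx + 4·t_prop = 191·0.0192771 + 4·2.67 = 14.4 ms.

14.4 ms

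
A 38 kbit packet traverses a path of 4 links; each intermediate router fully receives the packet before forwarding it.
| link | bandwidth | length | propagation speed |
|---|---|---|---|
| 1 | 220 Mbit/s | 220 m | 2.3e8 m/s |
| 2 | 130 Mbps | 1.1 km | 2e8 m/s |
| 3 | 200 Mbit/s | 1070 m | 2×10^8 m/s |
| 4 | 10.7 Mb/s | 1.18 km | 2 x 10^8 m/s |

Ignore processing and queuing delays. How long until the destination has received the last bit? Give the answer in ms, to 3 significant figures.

4.22 ms

L = 38000 bits.
Transmission delays (L/R per hop): 0.172727, 0.292308, 0.19, 3.5514 ms; sum = 4.20644 ms.
Propagation delays (d/s per hop): 0.000956522, 0.0055, 0.00535, 0.0059 ms; sum = 0.0177065 ms.
End-to-end = 4.22 ms.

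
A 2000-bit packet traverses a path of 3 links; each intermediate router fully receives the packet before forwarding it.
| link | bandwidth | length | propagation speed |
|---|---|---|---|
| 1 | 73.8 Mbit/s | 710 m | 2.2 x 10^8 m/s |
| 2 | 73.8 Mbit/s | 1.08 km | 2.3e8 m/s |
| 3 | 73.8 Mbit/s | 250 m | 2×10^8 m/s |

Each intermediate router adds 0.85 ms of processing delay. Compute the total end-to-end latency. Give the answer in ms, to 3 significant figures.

1.79 ms

Transmission delay per hop = L/R = 2000/73800000 = 0.0271003 ms; 3 hops → 0.0813008 ms.
Propagation delays (d/s per hop): 0.00322727, 0.00469565, 0.00125 ms; sum = 0.00917292 ms.
Processing at 2 router(s): 2 × 0.85 ms = 1.7 ms.
End-to-end = 1.79 ms.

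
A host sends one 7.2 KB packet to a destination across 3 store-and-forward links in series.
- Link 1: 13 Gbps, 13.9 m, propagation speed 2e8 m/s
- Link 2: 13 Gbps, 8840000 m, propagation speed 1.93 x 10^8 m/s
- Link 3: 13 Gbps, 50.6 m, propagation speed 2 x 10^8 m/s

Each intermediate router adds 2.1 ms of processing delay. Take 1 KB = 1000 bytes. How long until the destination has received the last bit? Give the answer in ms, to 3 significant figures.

L = 57600 bits.
Transmission delay per hop = L/R = 57600/13000000000 = 0.00443077 ms; 3 hops → 0.0132923 ms.
Propagation delays (d/s per hop): 6.95e-05, 45.8031, 0.000253 ms; sum = 45.8034 ms.
Processing at 2 router(s): 2 × 2.1 ms = 4.2 ms.
End-to-end = 50.0 ms.

50.0 ms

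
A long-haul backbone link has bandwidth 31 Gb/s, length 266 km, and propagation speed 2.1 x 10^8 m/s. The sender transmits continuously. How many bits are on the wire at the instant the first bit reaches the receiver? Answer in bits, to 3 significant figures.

39300000 bits

Propagation delay = 266000 / 210000000 = 0.00126667 s.
BDP = R × t_prop = 31000000000 × 0.00126667 = 39266700 bits.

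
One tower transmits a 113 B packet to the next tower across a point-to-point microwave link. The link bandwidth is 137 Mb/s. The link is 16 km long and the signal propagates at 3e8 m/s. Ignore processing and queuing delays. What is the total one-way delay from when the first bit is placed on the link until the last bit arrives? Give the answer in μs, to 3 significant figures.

59.9 μs

L = 113 × 8 = 904 bits.
Transmission delay = L/R = 904 / 137000000 = 6.59854 μs.
Propagation delay = d/s = 16000 m / 300000000 m/s = 53.3333 μs.
Total = 59.9 μs.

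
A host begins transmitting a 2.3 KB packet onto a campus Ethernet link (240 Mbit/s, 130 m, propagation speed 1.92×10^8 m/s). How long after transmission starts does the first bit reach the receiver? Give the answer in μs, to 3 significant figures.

0.677 μs

First bit experiences only propagation delay: d/s = 130/192000000 = 0.677 μs.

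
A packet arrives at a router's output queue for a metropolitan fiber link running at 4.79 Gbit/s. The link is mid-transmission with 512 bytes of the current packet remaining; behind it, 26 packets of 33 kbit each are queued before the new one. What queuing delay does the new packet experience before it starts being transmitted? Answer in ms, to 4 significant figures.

0.1800 ms

Each queued packet: L/R = 33000/4790000000 = 0.00688935 ms.
26 queued → 0.179123 ms.
Plus remaining 4096 bits of current packet: 0.000855115 ms.
Queuing delay = 0.1800 ms.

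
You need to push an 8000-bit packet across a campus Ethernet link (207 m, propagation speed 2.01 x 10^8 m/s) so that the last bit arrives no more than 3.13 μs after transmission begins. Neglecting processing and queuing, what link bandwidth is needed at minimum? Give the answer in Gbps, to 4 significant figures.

3.809 Gbps

Propagation delay = 207 / 2.01e+08 = 1.02985 μs.
Transmission budget = 3.13 − 1.02985 = 2.10015 μs.
R ≥ L / t_tx = 8000 bits / 2.10015e-06 s = 3.809 Gbps.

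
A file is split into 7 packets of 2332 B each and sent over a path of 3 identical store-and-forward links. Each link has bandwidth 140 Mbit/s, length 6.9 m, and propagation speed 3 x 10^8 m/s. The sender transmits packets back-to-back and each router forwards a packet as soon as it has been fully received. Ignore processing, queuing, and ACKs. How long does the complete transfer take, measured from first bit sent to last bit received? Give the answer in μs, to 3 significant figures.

1200 μs

Per-hop transmission t_tx = L/R = 18656/140000000 = 133.257 μs.
Per-hop propagation t_prop = 6.9/300000000 = 0.023 μs.
Pipeline fill: first packet needs 3·t_tx to clear all hops; remaining 6 packets each add one t_tx.
Total = (3+7-1)·t_tx + 3·t_prop = 9·133.257 + 3·0.023 = 1200 μs.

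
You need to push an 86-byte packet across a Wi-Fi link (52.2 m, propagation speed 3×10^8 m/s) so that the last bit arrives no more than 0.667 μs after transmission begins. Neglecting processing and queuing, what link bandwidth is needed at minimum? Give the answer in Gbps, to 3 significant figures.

1.40 Gbps

L = 688 bits.
Propagation delay = 52.2 / 300000000 = 0.174 μs.
Transmission budget = 0.667 − 0.174 = 0.493 μs.
R ≥ L / t_tx = 688 bits / 4.93e-07 s = 1.40 Gbps.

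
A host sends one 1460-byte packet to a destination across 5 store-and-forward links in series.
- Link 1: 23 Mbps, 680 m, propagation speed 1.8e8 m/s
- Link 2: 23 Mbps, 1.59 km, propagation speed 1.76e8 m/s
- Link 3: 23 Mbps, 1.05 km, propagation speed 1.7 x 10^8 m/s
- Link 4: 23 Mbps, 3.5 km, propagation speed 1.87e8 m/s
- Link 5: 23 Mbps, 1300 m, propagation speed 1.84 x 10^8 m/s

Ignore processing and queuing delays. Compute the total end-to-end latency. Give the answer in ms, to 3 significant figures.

L = 1460 × 8 = 11680 bits.
Transmission delay per hop = L/R = 11680/23000000 = 0.507826 ms; 5 hops → 2.53913 ms.
Propagation delays (d/s per hop): 0.00377778, 0.00903409, 0.00617647, 0.0187166, 0.00706522 ms; sum = 0.0447701 ms.
End-to-end = 2.58 ms.

2.58 ms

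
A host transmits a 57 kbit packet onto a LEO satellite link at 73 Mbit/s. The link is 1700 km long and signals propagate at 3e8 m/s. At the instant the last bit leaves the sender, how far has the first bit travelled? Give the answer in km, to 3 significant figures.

234 km

t_tx = L/R = 57000/73000000 = 0.000780822 s.
Distance = s × t_tx = 300000000 × 0.000780822 = 234 km.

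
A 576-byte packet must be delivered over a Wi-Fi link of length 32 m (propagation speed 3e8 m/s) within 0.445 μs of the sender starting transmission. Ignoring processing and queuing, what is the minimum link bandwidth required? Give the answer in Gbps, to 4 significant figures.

L = 4608 bits.
Propagation delay = 32 / 300000000 = 0.106667 μs.
Transmission budget = 0.445 − 0.106667 = 0.338333 μs.
R ≥ L / t_tx = 4608 bits / 3.38333e-07 s = 13.62 Gbps.

13.62 Gbps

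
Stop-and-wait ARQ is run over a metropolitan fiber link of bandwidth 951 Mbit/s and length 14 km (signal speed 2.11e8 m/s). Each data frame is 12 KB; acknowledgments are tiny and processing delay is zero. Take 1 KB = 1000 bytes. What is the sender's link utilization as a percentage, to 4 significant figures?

t_tx = L/R = 96000/951000000 = 0.000100946 s.
t_prop = 14000/211000000 = 6.63507e-05 s; RTT = 0.000132701 s.
Cycle = t_tx + RTT = 0.000233648 s.
Utilization = t_tx / cycle = 0.000100946/0.000233648 = 43.20 %.

43.20 %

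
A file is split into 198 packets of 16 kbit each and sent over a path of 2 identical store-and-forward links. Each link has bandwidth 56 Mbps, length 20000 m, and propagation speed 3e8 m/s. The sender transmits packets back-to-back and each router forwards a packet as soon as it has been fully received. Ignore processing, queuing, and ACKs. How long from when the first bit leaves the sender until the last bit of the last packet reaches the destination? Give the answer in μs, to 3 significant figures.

Per-hop transmission t_tx = L/R = 16000/56000000 = 285.714 μs.
Per-hop propagation t_prop = 20000/300000000 = 66.6667 μs.
Pipeline fill: first packet needs 2·t_tx to clear all hops; remaining 197 packets each add one t_tx.
Total = (2+198-1)·t_tx + 2·t_prop = 199·285.714 + 2·66.6667 = 57000 μs.

57000 μs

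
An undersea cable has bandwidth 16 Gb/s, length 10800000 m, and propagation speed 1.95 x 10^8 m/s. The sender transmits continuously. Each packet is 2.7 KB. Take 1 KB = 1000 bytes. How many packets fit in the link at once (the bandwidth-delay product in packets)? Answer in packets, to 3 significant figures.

41000 packets

Propagation delay = 10800000 / 195000000 = 0.0553846 s.
BDP = R × t_prop = 16000000000 × 0.0553846 = 886154000 bits.
In packets of 21600 bits: 41000 packets.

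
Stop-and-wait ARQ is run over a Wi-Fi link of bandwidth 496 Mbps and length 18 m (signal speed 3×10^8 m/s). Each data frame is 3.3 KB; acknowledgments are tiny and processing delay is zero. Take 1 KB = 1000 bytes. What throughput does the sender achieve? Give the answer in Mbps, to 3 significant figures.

495 Mbps

t_tx = L/R = 26400/496000000 = 5.32258e-05 s.
t_prop = 18/300000000 = 6e-08 s; RTT = 1.2e-07 s.
Cycle = t_tx + RTT = 5.33458e-05 s.
Throughput = L / cycle = 26400 / 5.33458e-05 = 495 Mbps.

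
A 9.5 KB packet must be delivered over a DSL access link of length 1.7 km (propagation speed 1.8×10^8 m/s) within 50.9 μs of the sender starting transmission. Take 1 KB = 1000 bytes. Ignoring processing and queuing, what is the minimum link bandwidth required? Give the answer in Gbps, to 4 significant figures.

1.833 Gbps

L = 76000 bits.
Propagation delay = 1700 / 180000000 = 9.44444 μs.
Transmission budget = 50.9 − 9.44444 = 41.4556 μs.
R ≥ L / t_tx = 76000 bits / 4.14556e-05 s = 1.833 Gbps.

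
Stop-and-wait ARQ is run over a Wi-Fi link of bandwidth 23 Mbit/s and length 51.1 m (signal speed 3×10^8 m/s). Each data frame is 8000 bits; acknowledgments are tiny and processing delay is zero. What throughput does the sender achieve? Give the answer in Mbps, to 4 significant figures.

22.98 Mbps

t_tx = L/R = 8000/23000000 = 0.000347826 s.
t_prop = 51.1/300000000 = 1.70333e-07 s; RTT = 3.40667e-07 s.
Cycle = t_tx + RTT = 0.000348167 s.
Throughput = L / cycle = 8000 / 0.000348167 = 22.98 Mbps.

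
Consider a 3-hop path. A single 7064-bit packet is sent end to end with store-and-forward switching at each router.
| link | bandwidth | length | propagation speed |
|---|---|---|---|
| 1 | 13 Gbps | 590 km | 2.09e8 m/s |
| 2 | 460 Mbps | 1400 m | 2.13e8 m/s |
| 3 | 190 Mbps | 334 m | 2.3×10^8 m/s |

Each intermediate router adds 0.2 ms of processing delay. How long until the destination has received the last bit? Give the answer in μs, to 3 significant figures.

Transmission delays (L/R per hop): 0.543385, 15.3565, 37.1789 μs; sum = 53.0789 μs.
Propagation delays (d/s per hop): 2822.97, 6.57277, 1.45217 μs; sum = 2830.99 μs.
Processing at 2 router(s): 2 × 0.2 ms = 400 μs.
End-to-end = 3280 μs.

3280 μs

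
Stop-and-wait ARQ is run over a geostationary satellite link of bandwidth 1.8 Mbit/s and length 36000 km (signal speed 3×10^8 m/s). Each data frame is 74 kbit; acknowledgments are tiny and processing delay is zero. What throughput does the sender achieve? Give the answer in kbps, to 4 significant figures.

263.2 kbps

t_tx = L/R = 74000/1800000 = 0.0411111 s.
t_prop = 36000000/300000000 = 0.12 s; RTT = 0.24 s.
Cycle = t_tx + RTT = 0.281111 s.
Throughput = L / cycle = 74000 / 0.281111 = 263.2 kbps.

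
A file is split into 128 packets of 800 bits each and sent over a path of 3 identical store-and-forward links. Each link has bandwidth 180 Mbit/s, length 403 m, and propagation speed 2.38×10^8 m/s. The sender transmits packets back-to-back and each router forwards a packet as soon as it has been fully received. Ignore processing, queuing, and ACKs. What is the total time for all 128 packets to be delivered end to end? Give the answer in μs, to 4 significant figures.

582.9 μs

Per-hop transmission t_tx = L/R = 800/180000000 = 4.44444 μs.
Per-hop propagation t_prop = 403/238000000 = 1.69328 μs.
Pipeline fill: first packet needs 3·t_tx to clear all hops; remaining 127 packets each add one t_tx.
Total = (3+128-1)·t_tx + 3·t_prop = 130·4.44444 + 3·1.69328 = 582.9 μs.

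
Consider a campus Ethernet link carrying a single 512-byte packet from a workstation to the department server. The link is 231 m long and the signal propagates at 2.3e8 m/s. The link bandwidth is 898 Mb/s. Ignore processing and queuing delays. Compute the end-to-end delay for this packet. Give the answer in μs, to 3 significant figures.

L = 512 × 8 = 4096 bits.
Transmission delay = L/R = 4096 / 898000000 = 4.56125 μs.
Propagation delay = d/s = 231 m / 2.3e+08 m/s = 1.00435 μs.
Total = 5.57 μs.

5.57 μs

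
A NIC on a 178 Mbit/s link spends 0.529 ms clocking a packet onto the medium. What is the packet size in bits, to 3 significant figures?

L = R × t_tx = 178000000 b/s × 0.000529 s = 94162 bits.

94200 bits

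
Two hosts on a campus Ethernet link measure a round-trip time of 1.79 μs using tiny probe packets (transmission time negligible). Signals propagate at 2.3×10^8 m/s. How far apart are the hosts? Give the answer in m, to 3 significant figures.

One-way propagation = RTT/2 = 0.895 μs.
d = s × t = 2.3e+08 × 8.95e-07 = 206 m.

206 m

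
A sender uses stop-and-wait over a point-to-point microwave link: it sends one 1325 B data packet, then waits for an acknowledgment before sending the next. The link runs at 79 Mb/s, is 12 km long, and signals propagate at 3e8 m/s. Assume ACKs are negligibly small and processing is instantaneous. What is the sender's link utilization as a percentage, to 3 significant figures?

62.6 %

t_tx = L/R = 10600/79000000 = 0.000134177 s.
t_prop = 12000/300000000 = 4e-05 s; RTT = 8e-05 s.
Cycle = t_tx + RTT = 0.000214177 s.
Utilization = t_tx / cycle = 0.000134177/0.000214177 = 62.6 %.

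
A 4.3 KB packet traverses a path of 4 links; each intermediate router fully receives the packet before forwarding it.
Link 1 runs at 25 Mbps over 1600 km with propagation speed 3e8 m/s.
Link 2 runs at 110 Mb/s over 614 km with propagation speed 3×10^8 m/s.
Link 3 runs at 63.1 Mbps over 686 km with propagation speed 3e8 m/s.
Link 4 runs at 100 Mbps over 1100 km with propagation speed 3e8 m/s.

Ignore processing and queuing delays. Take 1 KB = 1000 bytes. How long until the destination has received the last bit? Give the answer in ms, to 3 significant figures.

L = 34400 bits.
Transmission delays (L/R per hop): 1.376, 0.312727, 0.545166, 0.344 ms; sum = 2.57789 ms.
Propagation delays (d/s per hop): 5.33333, 2.04667, 2.28667, 3.66667 ms; sum = 13.3333 ms.
End-to-end = 15.9 ms.

15.9 ms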